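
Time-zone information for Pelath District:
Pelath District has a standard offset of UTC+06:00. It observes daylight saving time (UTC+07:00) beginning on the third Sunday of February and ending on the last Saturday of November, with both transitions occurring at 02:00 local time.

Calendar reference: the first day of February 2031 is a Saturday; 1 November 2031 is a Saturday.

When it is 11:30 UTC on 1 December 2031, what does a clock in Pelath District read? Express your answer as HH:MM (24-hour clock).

17:30

1 February 2031 is a Saturday, so the first Sunday is February 2 and the third is February 16.
1 November 2031 is a Saturday, so Saturdays fall on 1, 8, 15, 22, 29; the last is November 29.
At the standard offset (UTC+06:00), 11:30 UTC + 6h = 17:30 Pelath District standard time.
The standard-time date in Pelath District, 1 December 2031, is outside the daylight-saving period (16 February – 29 November), so Pelath District is on standard time, UTC+06:00.
11:30 UTC + 6h = 17:30 local.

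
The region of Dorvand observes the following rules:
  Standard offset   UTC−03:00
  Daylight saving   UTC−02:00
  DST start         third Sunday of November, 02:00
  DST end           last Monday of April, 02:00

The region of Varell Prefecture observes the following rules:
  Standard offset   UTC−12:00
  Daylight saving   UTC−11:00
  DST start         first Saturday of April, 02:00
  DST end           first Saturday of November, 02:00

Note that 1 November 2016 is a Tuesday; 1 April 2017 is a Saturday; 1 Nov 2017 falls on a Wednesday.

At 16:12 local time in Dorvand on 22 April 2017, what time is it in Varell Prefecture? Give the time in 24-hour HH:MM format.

1 November 2016 is a Tuesday, so the first Sunday is November 6 and the third is November 20.
1 April 2017 is a Saturday, so Mondays fall on 3, 10, 17, 24; the last is April 24.
22 April 2017 falls between 20 November 2016 and 24 April 2017, so daylight saving is in effect and Dorvand is at UTC−02:00.
16:12 Dorvand + 2h = 18:12 UTC.
1 April 2017 is a Saturday, so the first Saturday is April 1.
1 November 2017 is a Wednesday, so the first Saturday is November 4.
At the standard offset (UTC−12:00), 18:12 UTC − 12h = 06:12 Varell Prefecture standard time.
The standard-time date in Varell Prefecture, 22 April 2017, falls between 1 April and 4 November, so daylight saving is in effect and Varell Prefecture is at UTC−11:00.
18:12 UTC − 11h = 07:12 Varell Prefecture.

07:12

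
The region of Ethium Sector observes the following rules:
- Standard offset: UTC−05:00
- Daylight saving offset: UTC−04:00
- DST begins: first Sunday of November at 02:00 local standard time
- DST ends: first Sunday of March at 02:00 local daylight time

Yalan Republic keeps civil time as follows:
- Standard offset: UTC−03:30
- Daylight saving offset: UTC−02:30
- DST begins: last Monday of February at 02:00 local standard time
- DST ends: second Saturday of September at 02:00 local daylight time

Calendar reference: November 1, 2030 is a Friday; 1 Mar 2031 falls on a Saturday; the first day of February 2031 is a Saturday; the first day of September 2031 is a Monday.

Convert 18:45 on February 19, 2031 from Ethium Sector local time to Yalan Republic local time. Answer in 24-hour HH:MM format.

19:15

1 November 2030 is a Friday, so the first Sunday is November 3.
1 March 2031 is a Saturday, so the first Sunday is March 2.
February 19, 2031 falls between 3 November 2030 and 2 March 2031, so daylight saving is in effect and Ethium Sector is at UTC−04:00.
18:45 Ethium Sector + 4h = 22:45 UTC.
1 February 2031 is a Saturday, so Mondays fall on 3, 10, 17, 24; the last is February 24.
1 September 2031 is a Monday, so the first Saturday is September 6 and the second is September 13.
At the standard offset (UTC−03:30), 22:45 UTC − 3h30m = 19:15 Yalan Republic standard time.
The standard-time date in Yalan Republic, February 19, 2031, does not fall between 24 February and 13 September, so daylight saving is not in effect and Yalan Republic is at UTC−03:30.
22:45 UTC − 3h30m = 19:15 Yalan Republic.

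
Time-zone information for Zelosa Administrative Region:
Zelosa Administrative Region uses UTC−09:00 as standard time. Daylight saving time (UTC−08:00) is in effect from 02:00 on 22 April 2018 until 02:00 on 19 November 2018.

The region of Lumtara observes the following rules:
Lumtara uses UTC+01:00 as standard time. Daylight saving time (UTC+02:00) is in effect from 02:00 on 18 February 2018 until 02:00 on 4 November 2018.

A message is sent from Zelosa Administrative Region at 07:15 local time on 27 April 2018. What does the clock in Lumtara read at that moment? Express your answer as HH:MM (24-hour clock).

17:15

27 April 2018 lies within the daylight-saving period (22 April – 19 November), so Zelosa Administrative Region is on daylight time, UTC−08:00.
07:15 Zelosa Administrative Region + 8h = 15:15 UTC.
At the standard offset (UTC+01:00), 15:15 UTC + 1h = 16:15 Lumtara standard time.
Daylight saving runs 18 February – 4 November; the standard-time date in Lumtara, 27 April 2018, is inside that window, so Lumtara is at UTC+02:00.
15:15 UTC + 2h = 17:15 Lumtara.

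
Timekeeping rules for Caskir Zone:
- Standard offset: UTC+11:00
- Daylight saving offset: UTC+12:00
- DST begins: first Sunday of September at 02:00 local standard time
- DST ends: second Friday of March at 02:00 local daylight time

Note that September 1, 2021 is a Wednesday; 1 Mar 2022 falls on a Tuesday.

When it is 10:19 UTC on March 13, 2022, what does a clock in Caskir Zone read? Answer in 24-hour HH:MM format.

1 September 2021 is a Wednesday, so the first Sunday is September 5.
1 March 2022 is a Tuesday, so the first Friday is March 4 and the second is March 11.
At the standard offset (UTC+11:00), 10:19 UTC + 11h = 21:19 Caskir Zone standard time.
The standard-time date in Caskir Zone, March 13, 2022, is outside the daylight-saving period (5 September 2021 – 11 March 2022), so Caskir Zone is on standard time, UTC+11:00.
10:19 UTC + 11h = 21:19 local.

21:19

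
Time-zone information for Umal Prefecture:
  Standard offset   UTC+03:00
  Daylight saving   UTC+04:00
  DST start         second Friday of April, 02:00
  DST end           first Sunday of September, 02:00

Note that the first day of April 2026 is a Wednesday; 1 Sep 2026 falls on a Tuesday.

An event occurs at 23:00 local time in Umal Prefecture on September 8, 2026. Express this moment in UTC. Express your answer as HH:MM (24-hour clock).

1 April 2026 is a Wednesday, so the first Friday is April 3 and the second is April 10.
1 September 2026 is a Tuesday, so the first Sunday is September 6.
September 8, 2026 is outside the daylight-saving period (10 April – 6 September), so Umal Prefecture is on standard time, UTC+03:00.
23:00 local − 3h = 20:00 UTC.

20:00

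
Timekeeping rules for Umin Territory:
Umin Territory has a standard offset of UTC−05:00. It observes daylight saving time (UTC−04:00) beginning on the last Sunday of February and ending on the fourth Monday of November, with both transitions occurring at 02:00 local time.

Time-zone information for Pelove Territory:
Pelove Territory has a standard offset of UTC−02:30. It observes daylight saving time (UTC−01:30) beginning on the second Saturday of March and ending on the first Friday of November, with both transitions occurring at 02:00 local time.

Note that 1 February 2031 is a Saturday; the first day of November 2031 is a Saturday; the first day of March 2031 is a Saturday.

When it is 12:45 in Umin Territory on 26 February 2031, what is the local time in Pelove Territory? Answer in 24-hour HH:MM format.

14:15

1 February 2031 is a Saturday, so Sundays fall on 2, 9, 16, 23; the last is February 23.
1 November 2031 is a Saturday, so the first Monday is November 3 and the fourth is November 24.
26 February 2031 falls between 23 February and 24 November, so daylight saving is in effect and Umin Territory is at UTC−04:00.
12:45 Umin Territory + 4h = 16:45 UTC.
1 March 2031 is a Saturday, so the first Saturday is March 1 and the second is March 8.
1 November 2031 is a Saturday, so the first Friday is November 7.
At the standard offset (UTC−02:30), 16:45 UTC − 2h30m = 14:15 Pelove Territory standard time.
Daylight saving runs 8 March – 7 November; the standard-time date in Pelove Territory, 26 February 2031, is outside that window, so Pelove Territory is on standard time at UTC−02:30.
16:45 UTC − 2h30m = 14:15 Pelove Territory.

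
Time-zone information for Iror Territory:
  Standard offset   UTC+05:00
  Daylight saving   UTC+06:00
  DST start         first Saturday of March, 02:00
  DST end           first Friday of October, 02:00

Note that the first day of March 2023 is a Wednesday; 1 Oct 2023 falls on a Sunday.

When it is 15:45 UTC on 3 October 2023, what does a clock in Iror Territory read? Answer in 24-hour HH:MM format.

1 March 2023 is a Wednesday, so the first Saturday is March 4.
1 October 2023 is a Sunday, so the first Friday is October 6.
At the standard offset (UTC+05:00), 15:45 UTC + 5h = 20:45 Iror Territory standard time.
The standard-time date in Iror Territory, 3 October 2023, falls between 4 March and 6 October, so daylight saving is in effect and Iror Territory is at UTC+06:00.
15:45 UTC + 6h = 21:45 local.

21:45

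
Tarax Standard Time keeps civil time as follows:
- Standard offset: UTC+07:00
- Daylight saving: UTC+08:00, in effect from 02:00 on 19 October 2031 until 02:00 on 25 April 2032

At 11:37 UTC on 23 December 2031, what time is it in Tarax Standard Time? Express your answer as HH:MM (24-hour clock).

19:37

At the standard offset (UTC+07:00), 11:37 UTC + 7h = 18:37 Tarax Standard Time standard time.
The standard-time date in Tarax Standard Time, 23 December 2031, lies within the daylight-saving period (19 October 2031 – 25 April 2032), so Tarax Standard Time is on daylight time, UTC+08:00.
11:37 UTC + 8h = 19:37 local.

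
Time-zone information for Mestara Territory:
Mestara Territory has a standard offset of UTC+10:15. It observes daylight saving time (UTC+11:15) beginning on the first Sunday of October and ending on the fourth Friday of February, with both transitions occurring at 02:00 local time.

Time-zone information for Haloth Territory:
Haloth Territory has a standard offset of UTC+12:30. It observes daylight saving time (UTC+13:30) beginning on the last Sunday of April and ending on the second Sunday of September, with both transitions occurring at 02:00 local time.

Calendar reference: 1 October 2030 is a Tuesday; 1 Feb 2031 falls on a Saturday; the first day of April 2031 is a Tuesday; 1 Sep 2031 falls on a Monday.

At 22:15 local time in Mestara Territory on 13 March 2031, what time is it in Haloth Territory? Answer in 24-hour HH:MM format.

00:30

1 October 2030 is a Tuesday, so the first Sunday is October 6.
1 February 2031 is a Saturday, so the first Friday is February 7 and the fourth is February 28.
13 March 2031 is outside the daylight-saving period (6 October 2030 – 28 February 2031), so Mestara Territory is on standard time, UTC+10:15.
22:15 Mestara Territory − 10h15m = 12:00 UTC.
1 April 2031 is a Tuesday, so Sundays fall on 6, 13, 20, 27; the last is April 27.
1 September 2031 is a Monday, so the first Sunday is September 7 and the second is September 14.
At the standard offset (UTC+12:30), 12:00 UTC + 12h30m = 00:30 Haloth Territory standard time (rolling into the next day, 14 March 2031).
The standard-time date in Haloth Territory, 14 March 2031, is outside the daylight-saving period (27 April – 14 September), so Haloth Territory is on standard time, UTC+12:30.
12:00 UTC + 12h30m = 00:30 Haloth Territory (rolling into the next day, 14 March 2031).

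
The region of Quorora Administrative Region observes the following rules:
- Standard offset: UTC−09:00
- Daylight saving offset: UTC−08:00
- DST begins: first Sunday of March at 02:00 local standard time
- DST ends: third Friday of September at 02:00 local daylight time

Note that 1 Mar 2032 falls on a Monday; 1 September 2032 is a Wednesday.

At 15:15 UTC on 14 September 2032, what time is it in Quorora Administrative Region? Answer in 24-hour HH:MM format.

07:15

1 March 2032 is a Monday, so the first Sunday is March 7.
1 September 2032 is a Wednesday, so the first Friday is September 3 and the third is September 17.
At the standard offset (UTC−09:00), 15:15 UTC − 9h = 06:15 Quorora Administrative Region standard time.
Daylight saving runs 7 March – 17 September; the standard-time date in Quorora Administrative Region, 14 September 2032, is inside that window, so Quorora Administrative Region is at UTC−08:00.
15:15 UTC − 8h = 07:15 local.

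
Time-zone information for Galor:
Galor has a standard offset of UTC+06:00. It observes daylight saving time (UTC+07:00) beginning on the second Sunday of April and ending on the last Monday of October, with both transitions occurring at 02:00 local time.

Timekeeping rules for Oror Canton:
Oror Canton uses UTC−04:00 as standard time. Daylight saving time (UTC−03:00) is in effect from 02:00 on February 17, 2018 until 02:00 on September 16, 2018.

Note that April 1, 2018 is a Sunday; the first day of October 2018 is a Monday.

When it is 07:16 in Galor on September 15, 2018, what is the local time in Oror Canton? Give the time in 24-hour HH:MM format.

1 April 2018 is a Sunday, so the first Sunday is April 1 and the second is April 8.
1 October 2018 is a Monday, so Mondays fall on 1, 8, 15, 22, 29; the last is October 29.
September 15, 2018 falls between 8 April and 29 October, so daylight saving is in effect and Galor is at UTC+07:00.
07:16 Galor − 7h = 00:16 UTC.
At the standard offset (UTC−04:00), 00:16 UTC − 4h = 20:16 Oror Canton standard time (rolling into the previous day, 14 September 2018).
The standard-time date in Oror Canton, September 14, 2018, lies within the daylight-saving period (17 February – 16 September), so Oror Canton is on daylight time, UTC−03:00.
00:16 UTC − 3h = 21:16 Oror Canton (rolling into the previous day, 14 September 2018).

21:16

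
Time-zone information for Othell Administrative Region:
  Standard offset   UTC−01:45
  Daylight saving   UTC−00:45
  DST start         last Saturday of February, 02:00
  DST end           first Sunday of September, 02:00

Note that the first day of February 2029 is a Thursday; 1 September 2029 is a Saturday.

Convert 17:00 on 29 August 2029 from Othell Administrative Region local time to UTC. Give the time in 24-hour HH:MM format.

17:45

1 February 2029 is a Thursday, so Saturdays fall on 3, 10, 17, 24; the last is February 24.
1 September 2029 is a Saturday, so the first Sunday is September 2.
29 August 2029 falls between 24 February and 2 September, so daylight saving is in effect and Othell Administrative Region is at UTC−00:45.
17:00 local + 0h45m = 17:45 UTC.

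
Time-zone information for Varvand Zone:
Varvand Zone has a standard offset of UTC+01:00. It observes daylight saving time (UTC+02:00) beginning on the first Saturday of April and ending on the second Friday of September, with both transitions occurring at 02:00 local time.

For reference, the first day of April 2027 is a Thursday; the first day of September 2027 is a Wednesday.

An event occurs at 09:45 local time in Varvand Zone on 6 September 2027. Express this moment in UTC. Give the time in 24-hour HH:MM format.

1 April 2027 is a Thursday, so the first Saturday is April 3.
1 September 2027 is a Wednesday, so the first Friday is September 3 and the second is September 10.
6 September 2027 falls between 3 April and 10 September, so daylight saving is in effect and Varvand Zone is at UTC+02:00.
09:45 local − 2h = 07:45 UTC.

07:45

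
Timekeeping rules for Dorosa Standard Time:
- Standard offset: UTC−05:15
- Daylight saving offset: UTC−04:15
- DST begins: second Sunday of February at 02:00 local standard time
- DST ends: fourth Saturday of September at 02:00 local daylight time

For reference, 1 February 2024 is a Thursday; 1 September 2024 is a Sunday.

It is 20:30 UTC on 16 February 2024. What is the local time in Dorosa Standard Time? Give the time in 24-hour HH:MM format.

1 February 2024 is a Thursday, so the first Sunday is February 4 and the second is February 11.
1 September 2024 is a Sunday, so the first Saturday is September 7 and the fourth is September 28.
At the standard offset (UTC−05:15), 20:30 UTC − 5h15m = 15:15 Dorosa Standard Time standard time.
Daylight saving runs 11 February – 28 September; the standard-time date in Dorosa Standard Time, 16 February 2024, is inside that window, so Dorosa Standard Time is at UTC−04:15.
20:30 UTC − 4h15m = 16:15 local.

16:15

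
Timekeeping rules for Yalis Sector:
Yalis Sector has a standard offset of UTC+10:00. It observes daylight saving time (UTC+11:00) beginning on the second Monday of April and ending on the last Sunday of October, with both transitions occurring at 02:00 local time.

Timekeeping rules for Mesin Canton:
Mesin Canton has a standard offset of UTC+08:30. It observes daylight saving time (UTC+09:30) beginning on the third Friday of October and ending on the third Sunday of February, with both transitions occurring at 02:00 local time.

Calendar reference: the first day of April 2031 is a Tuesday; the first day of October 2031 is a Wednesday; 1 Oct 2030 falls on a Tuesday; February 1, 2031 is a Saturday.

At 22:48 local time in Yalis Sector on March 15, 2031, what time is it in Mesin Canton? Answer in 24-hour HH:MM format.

1 April 2031 is a Tuesday, so the first Monday is April 7 and the second is April 14.
1 October 2031 is a Wednesday, so Sundays fall on 5, 12, 19, 26; the last is October 26.
Daylight saving runs 14 April – 26 October; March 15, 2031 is outside that window, so Yalis Sector is on standard time at UTC+10:00.
22:48 Yalis Sector − 10h = 12:48 UTC.
1 October 2030 is a Tuesday, so the first Friday is October 4 and the third is October 18.
1 February 2031 is a Saturday, so the first Sunday is February 2 and the third is February 16.
At the standard offset (UTC+08:30), 12:48 UTC + 8h30m = 21:18 Mesin Canton standard time.
Daylight saving runs 18 October 2030 – 16 February 2031; the standard-time date in Mesin Canton, March 15, 2031, is outside that window, so Mesin Canton is on standard time at UTC+08:30.
12:48 UTC + 8h30m = 21:18 Mesin Canton.

21:18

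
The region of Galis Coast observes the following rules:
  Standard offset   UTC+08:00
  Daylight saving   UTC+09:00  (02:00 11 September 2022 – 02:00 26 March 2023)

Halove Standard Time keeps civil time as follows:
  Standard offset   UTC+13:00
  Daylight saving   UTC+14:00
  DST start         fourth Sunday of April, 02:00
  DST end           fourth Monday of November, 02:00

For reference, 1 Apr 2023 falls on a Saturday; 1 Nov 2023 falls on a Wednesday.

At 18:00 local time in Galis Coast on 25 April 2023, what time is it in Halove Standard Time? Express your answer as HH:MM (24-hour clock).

25 April 2023 is outside the daylight-saving period (11 September 2022 – 26 March 2023), so Galis Coast is on standard time, UTC+08:00.
18:00 Galis Coast − 8h = 10:00 UTC.
1 April 2023 is a Saturday, so the first Sunday is April 2 and the fourth is April 23.
1 November 2023 is a Wednesday, so the first Monday is November 6 and the fourth is November 27.
At the standard offset (UTC+13:00), 10:00 UTC + 13h = 23:00 Halove Standard Time standard time.
Daylight saving runs 23 April – 27 November; the standard-time date in Halove Standard Time, 25 April 2023, is inside that window, so Halove Standard Time is at UTC+14:00.
10:00 UTC + 14h = 00:00 Halove Standard Time (rolling into the next day, 26 April 2023).

00:00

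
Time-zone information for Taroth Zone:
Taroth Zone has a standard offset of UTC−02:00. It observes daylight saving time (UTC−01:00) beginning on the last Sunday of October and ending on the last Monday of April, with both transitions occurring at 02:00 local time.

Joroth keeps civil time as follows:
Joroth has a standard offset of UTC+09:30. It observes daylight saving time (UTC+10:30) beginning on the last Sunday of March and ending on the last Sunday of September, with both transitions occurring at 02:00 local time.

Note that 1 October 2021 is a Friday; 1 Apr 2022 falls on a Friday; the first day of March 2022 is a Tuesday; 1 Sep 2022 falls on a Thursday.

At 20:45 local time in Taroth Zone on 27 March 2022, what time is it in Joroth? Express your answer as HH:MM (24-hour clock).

1 October 2021 is a Friday, so Sundays fall on 3, 10, 17, 24, 31; the last is October 31.
1 April 2022 is a Friday, so Mondays fall on 4, 11, 18, 25; the last is April 25.
27 March 2022 lies within the daylight-saving period (31 October 2021 – 25 April 2022), so Taroth Zone is on daylight time, UTC−01:00.
20:45 Taroth Zone + 1h = 21:45 UTC.
1 March 2022 is a Tuesday, so Sundays fall on 6, 13, 20, 27; the last is March 27.
1 September 2022 is a Thursday, so Sundays fall on 4, 11, 18, 25; the last is September 25.
At the standard offset (UTC+09:30), 21:45 UTC + 9h30m = 07:15 Joroth standard time (rolling into the next day, 28 March 2022).
The standard-time date in Joroth, 28 March 2022, falls between 27 March and 25 September, so daylight saving is in effect and Joroth is at UTC+10:30.
21:45 UTC + 10h30m = 08:15 Joroth (rolling into the next day, 28 March 2022).

08:15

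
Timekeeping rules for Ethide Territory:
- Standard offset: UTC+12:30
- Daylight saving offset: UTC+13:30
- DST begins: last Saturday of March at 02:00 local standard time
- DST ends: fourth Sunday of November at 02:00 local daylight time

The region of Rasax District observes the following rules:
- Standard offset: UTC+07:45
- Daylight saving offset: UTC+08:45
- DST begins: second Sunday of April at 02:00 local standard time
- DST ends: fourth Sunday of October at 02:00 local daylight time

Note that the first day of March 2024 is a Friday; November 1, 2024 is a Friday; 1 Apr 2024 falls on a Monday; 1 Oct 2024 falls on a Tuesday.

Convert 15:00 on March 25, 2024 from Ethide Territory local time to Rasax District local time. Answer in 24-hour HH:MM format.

10:15

1 March 2024 is a Friday, so Saturdays fall on 2, 9, 16, 23, 30; the last is March 30.
1 November 2024 is a Friday, so the first Sunday is November 3 and the fourth is November 24.
March 25, 2024 is outside the daylight-saving period (30 March – 24 November), so Ethide Territory is on standard time, UTC+12:30.
15:00 Ethide Territory − 12h30m = 02:30 UTC.
1 April 2024 is a Monday, so the first Sunday is April 7 and the second is April 14.
1 October 2024 is a Tuesday, so the first Sunday is October 6 and the fourth is October 27.
At the standard offset (UTC+07:45), 02:30 UTC + 7h45m = 10:15 Rasax District standard time.
The standard-time date in Rasax District, March 25, 2024, does not fall between 14 April and 27 October, so daylight saving is not in effect and Rasax District is at UTC+07:45.
02:30 UTC + 7h45m = 10:15 Rasax District.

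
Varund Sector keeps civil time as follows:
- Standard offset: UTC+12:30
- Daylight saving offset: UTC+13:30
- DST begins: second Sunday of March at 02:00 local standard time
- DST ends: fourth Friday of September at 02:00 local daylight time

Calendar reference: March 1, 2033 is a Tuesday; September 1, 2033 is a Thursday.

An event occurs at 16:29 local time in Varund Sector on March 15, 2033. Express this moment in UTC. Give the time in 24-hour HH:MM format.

02:59

1 March 2033 is a Tuesday, so the first Sunday is March 6 and the second is March 13.
1 September 2033 is a Thursday, so the first Friday is September 2 and the fourth is September 23.
March 15, 2033 falls between 13 March and 23 September, so daylight saving is in effect and Varund Sector is at UTC+13:30.
16:29 local − 13h30m = 02:59 UTC.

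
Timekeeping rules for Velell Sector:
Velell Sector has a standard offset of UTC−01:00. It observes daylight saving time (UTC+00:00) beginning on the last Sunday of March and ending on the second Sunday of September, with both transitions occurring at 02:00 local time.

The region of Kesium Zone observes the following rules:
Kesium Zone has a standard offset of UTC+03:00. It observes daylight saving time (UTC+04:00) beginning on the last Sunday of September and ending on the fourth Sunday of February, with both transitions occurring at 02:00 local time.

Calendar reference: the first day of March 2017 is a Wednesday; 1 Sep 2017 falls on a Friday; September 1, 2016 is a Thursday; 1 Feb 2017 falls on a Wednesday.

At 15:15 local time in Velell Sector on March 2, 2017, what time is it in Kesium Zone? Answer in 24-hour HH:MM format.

1 March 2017 is a Wednesday, so Sundays fall on 5, 12, 19, 26; the last is March 26.
1 September 2017 is a Friday, so the first Sunday is September 3 and the second is September 10.
Daylight saving runs 26 March – 10 September; March 2, 2017 is outside that window, so Velell Sector is on standard time at UTC−01:00.
15:15 Velell Sector + 1h = 16:15 UTC.
1 September 2016 is a Thursday, so Sundays fall on 4, 11, 18, 25; the last is September 25.
1 February 2017 is a Wednesday, so the first Sunday is February 5 and the fourth is February 26.
At the standard offset (UTC+03:00), 16:15 UTC + 3h = 19:15 Kesium Zone standard time.
The standard-time date in Kesium Zone, March 2, 2017, does not fall between 25 September 2016 and 26 February 2017, so daylight saving is not in effect and Kesium Zone is at UTC+03:00.
16:15 UTC + 3h = 19:15 Kesium Zone.

19:15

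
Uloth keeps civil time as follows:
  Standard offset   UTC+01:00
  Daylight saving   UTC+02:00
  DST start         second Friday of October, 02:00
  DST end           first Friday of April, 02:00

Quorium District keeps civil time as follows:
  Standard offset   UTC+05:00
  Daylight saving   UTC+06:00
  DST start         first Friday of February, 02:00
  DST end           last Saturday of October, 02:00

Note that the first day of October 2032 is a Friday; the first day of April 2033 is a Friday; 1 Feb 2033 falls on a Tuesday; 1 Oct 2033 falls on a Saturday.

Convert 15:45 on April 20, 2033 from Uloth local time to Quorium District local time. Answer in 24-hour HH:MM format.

1 October 2032 is a Friday, so the first Friday is October 1 and the second is October 8.
1 April 2033 is a Friday, so the first Friday is April 1.
Daylight saving runs 8 October 2032 – 1 April 2033; April 20, 2033 is outside that window, so Uloth is on standard time at UTC+01:00.
15:45 Uloth − 1h = 14:45 UTC.
1 February 2033 is a Tuesday, so the first Friday is February 4.
1 October 2033 is a Saturday, so Saturdays fall on 1, 8, 15, 22, 29; the last is October 29.
At the standard offset (UTC+05:00), 14:45 UTC + 5h = 19:45 Quorium District standard time.
The standard-time date in Quorium District, April 20, 2033, lies within the daylight-saving period (4 February – 29 October), so Quorium District is on daylight time, UTC+06:00.
14:45 UTC + 6h = 20:45 Quorium District.

20:45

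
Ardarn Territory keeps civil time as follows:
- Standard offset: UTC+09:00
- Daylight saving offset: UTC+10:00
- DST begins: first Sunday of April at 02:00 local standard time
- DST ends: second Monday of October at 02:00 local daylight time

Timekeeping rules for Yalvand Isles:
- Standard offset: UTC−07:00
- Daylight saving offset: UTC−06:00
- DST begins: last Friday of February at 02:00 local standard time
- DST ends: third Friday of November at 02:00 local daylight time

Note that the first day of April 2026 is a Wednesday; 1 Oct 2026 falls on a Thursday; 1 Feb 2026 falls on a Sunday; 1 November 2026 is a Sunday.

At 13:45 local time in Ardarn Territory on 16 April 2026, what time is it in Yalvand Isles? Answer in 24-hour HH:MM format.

1 April 2026 is a Wednesday, so the first Sunday is April 5.
1 October 2026 is a Thursday, so the first Monday is October 5 and the second is October 12.
16 April 2026 lies within the daylight-saving period (5 April – 12 October), so Ardarn Territory is on daylight time, UTC+10:00.
13:45 Ardarn Territory − 10h = 03:45 UTC.
1 February 2026 is a Sunday, so Fridays fall on 6, 13, 20, 27; the last is February 27.
1 November 2026 is a Sunday, so the first Friday is November 6 and the third is November 20.
At the standard offset (UTC−07:00), 03:45 UTC − 7h = 20:45 Yalvand Isles standard time (rolling into the previous day, 15 April 2026).
The standard-time date in Yalvand Isles, 15 April 2026, falls between 27 February and 20 November, so daylight saving is in effect and Yalvand Isles is at UTC−06:00.
03:45 UTC − 6h = 21:45 Yalvand Isles (rolling into the previous day, 15 April 2026).

21:45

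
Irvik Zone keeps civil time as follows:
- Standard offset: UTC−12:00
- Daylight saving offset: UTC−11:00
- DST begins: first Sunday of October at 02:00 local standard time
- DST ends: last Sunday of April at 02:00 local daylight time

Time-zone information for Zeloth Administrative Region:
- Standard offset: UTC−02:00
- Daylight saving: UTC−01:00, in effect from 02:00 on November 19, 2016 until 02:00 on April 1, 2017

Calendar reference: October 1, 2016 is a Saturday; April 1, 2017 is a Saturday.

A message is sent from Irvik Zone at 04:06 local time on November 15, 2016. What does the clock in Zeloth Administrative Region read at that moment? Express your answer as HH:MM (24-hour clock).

1 October 2016 is a Saturday, so the first Sunday is October 2.
1 April 2017 is a Saturday, so Sundays fall on 2, 9, 16, 23, 30; the last is April 30.
Daylight saving runs 2 October 2016 – 30 April 2017; November 15, 2016 is inside that window, so Irvik Zone is at UTC−11:00.
04:06 Irvik Zone + 11h = 15:06 UTC.
At the standard offset (UTC−02:00), 15:06 UTC − 2h = 13:06 Zeloth Administrative Region standard time.
The standard-time date in Zeloth Administrative Region, November 15, 2016, is outside the daylight-saving period (19 November 2016 – 1 April 2017), so Zeloth Administrative Region is on standard time, UTC−02:00.
15:06 UTC − 2h = 13:06 Zeloth Administrative Region.

13:06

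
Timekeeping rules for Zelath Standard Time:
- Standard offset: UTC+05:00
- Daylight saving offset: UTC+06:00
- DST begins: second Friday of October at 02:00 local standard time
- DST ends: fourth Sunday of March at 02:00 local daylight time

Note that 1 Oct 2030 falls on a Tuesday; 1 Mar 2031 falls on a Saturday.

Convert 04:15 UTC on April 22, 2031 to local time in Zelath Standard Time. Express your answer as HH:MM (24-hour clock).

1 October 2030 is a Tuesday, so the first Friday is October 4 and the second is October 11.
1 March 2031 is a Saturday, so the first Sunday is March 2 and the fourth is March 23.
At the standard offset (UTC+05:00), 04:15 UTC + 5h = 09:15 Zelath Standard Time standard time.
The standard-time date in Zelath Standard Time, April 22, 2031, is outside the daylight-saving period (11 October 2030 – 23 March 2031), so Zelath Standard Time is on standard time, UTC+05:00.
04:15 UTC + 5h = 09:15 local.

09:15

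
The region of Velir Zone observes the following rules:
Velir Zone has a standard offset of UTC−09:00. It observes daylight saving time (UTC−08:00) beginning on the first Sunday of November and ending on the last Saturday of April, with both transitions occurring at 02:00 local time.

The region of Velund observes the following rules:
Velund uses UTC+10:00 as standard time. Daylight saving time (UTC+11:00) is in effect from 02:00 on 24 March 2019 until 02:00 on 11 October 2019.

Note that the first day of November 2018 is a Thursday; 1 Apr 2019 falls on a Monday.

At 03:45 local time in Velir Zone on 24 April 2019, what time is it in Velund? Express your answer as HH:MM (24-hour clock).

22:45

1 November 2018 is a Thursday, so the first Sunday is November 4.
1 April 2019 is a Monday, so Saturdays fall on 6, 13, 20, 27; the last is April 27.
24 April 2019 falls between 4 November 2018 and 27 April 2019, so daylight saving is in effect and Velir Zone is at UTC−08:00.
03:45 Velir Zone + 8h = 11:45 UTC.
At the standard offset (UTC+10:00), 11:45 UTC + 10h = 21:45 Velund standard time.
The standard-time date in Velund, 24 April 2019, falls between 24 March and 11 October, so daylight saving is in effect and Velund is at UTC+11:00.
11:45 UTC + 11h = 22:45 Velund.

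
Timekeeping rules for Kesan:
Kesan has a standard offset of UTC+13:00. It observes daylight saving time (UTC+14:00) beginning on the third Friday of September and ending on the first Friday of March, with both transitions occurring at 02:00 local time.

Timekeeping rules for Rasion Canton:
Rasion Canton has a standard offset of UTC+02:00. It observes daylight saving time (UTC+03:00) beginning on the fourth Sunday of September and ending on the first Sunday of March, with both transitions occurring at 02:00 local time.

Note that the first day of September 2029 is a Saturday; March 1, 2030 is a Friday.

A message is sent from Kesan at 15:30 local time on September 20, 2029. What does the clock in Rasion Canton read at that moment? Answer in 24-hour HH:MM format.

04:30

1 September 2029 is a Saturday, so the first Friday is September 7 and the third is September 21.
1 March 2030 is a Friday, so the first Friday is March 1.
September 20, 2029 does not fall between 21 September 2029 and 1 March 2030, so daylight saving is not in effect and Kesan is at UTC+13:00.
15:30 Kesan − 13h = 02:30 UTC.
1 September 2029 is a Saturday, so the first Sunday is September 2 and the fourth is September 23.
1 March 2030 is a Friday, so the first Sunday is March 3.
At the standard offset (UTC+02:00), 02:30 UTC + 2h = 04:30 Rasion Canton standard time.
The standard-time date in Rasion Canton, September 20, 2029, does not fall between 23 September 2029 and 3 March 2030, so daylight saving is not in effect and Rasion Canton is at UTC+02:00.
02:30 UTC + 2h = 04:30 Rasion Canton.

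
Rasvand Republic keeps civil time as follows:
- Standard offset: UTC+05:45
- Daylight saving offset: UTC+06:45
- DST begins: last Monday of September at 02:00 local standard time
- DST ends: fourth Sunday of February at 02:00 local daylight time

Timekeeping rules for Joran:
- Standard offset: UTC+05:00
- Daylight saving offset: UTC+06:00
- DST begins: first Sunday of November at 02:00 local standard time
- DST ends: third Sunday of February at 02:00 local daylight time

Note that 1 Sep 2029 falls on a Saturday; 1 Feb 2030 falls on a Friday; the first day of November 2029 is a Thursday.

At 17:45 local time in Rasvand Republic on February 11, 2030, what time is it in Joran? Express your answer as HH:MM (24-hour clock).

17:00

1 September 2029 is a Saturday, so Mondays fall on 3, 10, 17, 24; the last is September 24.
1 February 2030 is a Friday, so the first Sunday is February 3 and the fourth is February 24.
February 11, 2030 lies within the daylight-saving period (24 September 2029 – 24 February 2030), so Rasvand Republic is on daylight time, UTC+06:45.
17:45 Rasvand Republic − 6h45m = 11:00 UTC.
1 November 2029 is a Thursday, so the first Sunday is November 4.
1 February 2030 is a Friday, so the first Sunday is February 3 and the third is February 17.
At the standard offset (UTC+05:00), 11:00 UTC + 5h = 16:00 Joran standard time.
The standard-time date in Joran, February 11, 2030, lies within the daylight-saving period (4 November 2029 – 17 February 2030), so Joran is on daylight time, UTC+06:00.
11:00 UTC + 6h = 17:00 Joran.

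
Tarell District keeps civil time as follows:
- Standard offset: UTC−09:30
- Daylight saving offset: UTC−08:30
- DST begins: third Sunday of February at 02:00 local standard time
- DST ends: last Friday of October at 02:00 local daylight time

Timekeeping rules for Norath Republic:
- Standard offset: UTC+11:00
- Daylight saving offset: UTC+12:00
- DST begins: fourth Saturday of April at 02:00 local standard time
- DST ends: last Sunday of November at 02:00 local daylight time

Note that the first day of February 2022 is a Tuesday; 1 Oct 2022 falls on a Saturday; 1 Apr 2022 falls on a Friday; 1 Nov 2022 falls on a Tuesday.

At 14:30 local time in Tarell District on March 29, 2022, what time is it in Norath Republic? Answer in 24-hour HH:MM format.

1 February 2022 is a Tuesday, so the first Sunday is February 6 and the third is February 20.
1 October 2022 is a Saturday, so Fridays fall on 7, 14, 21, 28; the last is October 28.
Daylight saving runs 20 February – 28 October; March 29, 2022 is inside that window, so Tarell District is at UTC−08:30.
14:30 Tarell District + 8h30m = 23:00 UTC.
1 April 2022 is a Friday, so the first Saturday is April 2 and the fourth is April 23.
1 November 2022 is a Tuesday, so Sundays fall on 6, 13, 20, 27; the last is November 27.
At the standard offset (UTC+11:00), 23:00 UTC + 11h = 10:00 Norath Republic standard time (rolling into the next day, 30 March 2022).
The standard-time date in Norath Republic, March 30, 2022, is outside the daylight-saving period (23 April – 27 November), so Norath Republic is on standard time, UTC+11:00.
23:00 UTC + 11h = 10:00 Norath Republic (rolling into the next day, 30 March 2022).

10:00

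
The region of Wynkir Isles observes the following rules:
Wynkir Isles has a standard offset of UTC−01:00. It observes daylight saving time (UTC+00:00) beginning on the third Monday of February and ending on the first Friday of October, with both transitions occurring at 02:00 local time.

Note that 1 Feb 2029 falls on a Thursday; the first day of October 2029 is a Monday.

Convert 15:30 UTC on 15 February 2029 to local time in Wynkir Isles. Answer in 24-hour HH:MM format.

14:30

1 February 2029 is a Thursday, so the first Monday is February 5 and the third is February 19.
1 October 2029 is a Monday, so the first Friday is October 5.
At the standard offset (UTC−01:00), 15:30 UTC − 1h = 14:30 Wynkir Isles standard time.
The standard-time date in Wynkir Isles, 15 February 2029, is outside the daylight-saving period (19 February – 5 October), so Wynkir Isles is on standard time, UTC−01:00.
15:30 UTC − 1h = 14:30 local.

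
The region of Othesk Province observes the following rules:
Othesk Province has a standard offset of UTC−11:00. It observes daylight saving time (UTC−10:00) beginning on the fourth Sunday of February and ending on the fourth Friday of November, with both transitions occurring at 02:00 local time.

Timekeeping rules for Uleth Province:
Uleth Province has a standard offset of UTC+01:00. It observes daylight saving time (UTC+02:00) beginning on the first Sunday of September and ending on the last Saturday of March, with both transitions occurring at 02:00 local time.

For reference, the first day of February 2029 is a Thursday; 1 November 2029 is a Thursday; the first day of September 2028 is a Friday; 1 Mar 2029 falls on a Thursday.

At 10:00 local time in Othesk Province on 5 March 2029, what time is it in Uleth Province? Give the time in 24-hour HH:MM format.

1 February 2029 is a Thursday, so the first Sunday is February 4 and the fourth is February 25.
1 November 2029 is a Thursday, so the first Friday is November 2 and the fourth is November 23.
5 March 2029 lies within the daylight-saving period (25 February – 23 November), so Othesk Province is on daylight time, UTC−10:00.
10:00 Othesk Province + 10h = 20:00 UTC.
1 September 2028 is a Friday, so the first Sunday is September 3.
1 March 2029 is a Thursday, so Saturdays fall on 3, 10, 17, 24, 31; the last is March 31.
At the standard offset (UTC+01:00), 20:00 UTC + 1h = 21:00 Uleth Province standard time.
The standard-time date in Uleth Province, 5 March 2029, falls between 3 September 2028 and 31 March 2029, so daylight saving is in effect and Uleth Province is at UTC+02:00.
20:00 UTC + 2h = 22:00 Uleth Province.

22:00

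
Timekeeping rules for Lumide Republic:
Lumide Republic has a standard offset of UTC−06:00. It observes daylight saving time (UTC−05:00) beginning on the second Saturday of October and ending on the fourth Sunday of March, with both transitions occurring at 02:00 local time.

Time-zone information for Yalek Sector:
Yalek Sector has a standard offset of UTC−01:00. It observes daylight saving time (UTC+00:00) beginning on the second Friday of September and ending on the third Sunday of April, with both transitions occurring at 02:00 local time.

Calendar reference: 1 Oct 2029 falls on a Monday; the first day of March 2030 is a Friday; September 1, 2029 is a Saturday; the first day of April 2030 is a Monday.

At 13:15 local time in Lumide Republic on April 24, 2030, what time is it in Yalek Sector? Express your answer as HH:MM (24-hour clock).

18:15

1 October 2029 is a Monday, so the first Saturday is October 6 and the second is October 13.
1 March 2030 is a Friday, so the first Sunday is March 3 and the fourth is March 24.
April 24, 2030 does not fall between 13 October 2029 and 24 March 2030, so daylight saving is not in effect and Lumide Republic is at UTC−06:00.
13:15 Lumide Republic + 6h = 19:15 UTC.
1 September 2029 is a Saturday, so the first Friday is September 7 and the second is September 14.
1 April 2030 is a Monday, so the first Sunday is April 7 and the third is April 21.
At the standard offset (UTC−01:00), 19:15 UTC − 1h = 18:15 Yalek Sector standard time.
The standard-time date in Yalek Sector, April 24, 2030, is outside the daylight-saving period (14 September 2029 – 21 April 2030), so Yalek Sector is on standard time, UTC−01:00.
19:15 UTC − 1h = 18:15 Yalek Sector.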